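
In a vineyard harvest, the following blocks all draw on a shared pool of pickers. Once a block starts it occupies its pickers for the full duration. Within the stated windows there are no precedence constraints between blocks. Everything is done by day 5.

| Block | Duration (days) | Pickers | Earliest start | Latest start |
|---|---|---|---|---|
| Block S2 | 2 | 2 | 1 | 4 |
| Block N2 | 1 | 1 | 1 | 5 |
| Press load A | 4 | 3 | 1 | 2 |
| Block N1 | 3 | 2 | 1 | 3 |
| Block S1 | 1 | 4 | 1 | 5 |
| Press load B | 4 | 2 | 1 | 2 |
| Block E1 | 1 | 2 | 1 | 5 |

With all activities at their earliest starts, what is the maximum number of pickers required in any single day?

Early-start schedule: Block S2@1, Block N2@1, Press load A@1, Block N1@1, Block S1@1, Press load B@1, Block E1@1.
Load per day: day 1: 16, day 2: 9, day 3: 7, day 4: 5, day 5: 0.
Peak is 16.

16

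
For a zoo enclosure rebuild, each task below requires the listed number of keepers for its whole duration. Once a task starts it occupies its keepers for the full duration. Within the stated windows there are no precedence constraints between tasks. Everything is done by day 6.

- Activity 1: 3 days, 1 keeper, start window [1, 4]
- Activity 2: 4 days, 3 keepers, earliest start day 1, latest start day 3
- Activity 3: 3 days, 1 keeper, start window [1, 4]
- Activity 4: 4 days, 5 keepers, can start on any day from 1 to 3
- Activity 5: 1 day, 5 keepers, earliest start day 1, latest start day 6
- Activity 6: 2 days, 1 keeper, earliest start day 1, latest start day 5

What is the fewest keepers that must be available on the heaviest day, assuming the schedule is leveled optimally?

9

Early-start (Activity 1@1, Activity 2@1, Activity 3@1, Activity 4@1, Activity 5@1, Activity 6@1) gives peak 16: d1:16  d2:11  d3:10  d4:8  d5:0  d6:0.
Shift Activity 3→4, Activity 5→5, Activity 6→5.
Schedule Activity 1@1, Activity 2@1, Activity 3@4, Activity 4@1, Activity 5@5, Activity 6@5: d1:9  d2:9  d3:9  d4:9  d5:7  d6:2 — peak 9.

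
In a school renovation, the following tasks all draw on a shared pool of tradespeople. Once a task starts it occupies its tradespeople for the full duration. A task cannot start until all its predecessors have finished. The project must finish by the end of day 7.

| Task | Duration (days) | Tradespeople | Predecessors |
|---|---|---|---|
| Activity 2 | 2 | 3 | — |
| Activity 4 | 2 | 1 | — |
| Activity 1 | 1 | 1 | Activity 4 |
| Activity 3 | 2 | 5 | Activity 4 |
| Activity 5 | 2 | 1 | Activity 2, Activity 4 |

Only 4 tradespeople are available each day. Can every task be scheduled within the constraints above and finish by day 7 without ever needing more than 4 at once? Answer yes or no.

The minimum achievable peak is 5; 4 < 5, so no feasible schedule stays within the cap.

no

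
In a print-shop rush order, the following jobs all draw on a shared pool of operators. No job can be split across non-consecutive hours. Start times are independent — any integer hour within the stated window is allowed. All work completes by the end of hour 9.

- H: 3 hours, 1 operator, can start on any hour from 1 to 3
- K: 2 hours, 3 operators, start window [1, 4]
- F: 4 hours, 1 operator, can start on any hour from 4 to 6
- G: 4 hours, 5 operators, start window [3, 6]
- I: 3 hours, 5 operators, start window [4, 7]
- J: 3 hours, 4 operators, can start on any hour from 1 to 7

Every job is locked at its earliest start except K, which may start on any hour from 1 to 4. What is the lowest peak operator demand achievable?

11

K@1: h1:8  h2:8  h3:10  h4:11  h5:11  h6:11  h7:1  h8:0  h9:0 → peak 11
K@2: h1:5  h2:8  h3:13  h4:11  h5:11  h6:11  h7:1  h8:0  h9:0 → peak 13
K@3: h1:5  h2:5  h3:13  h4:14  h5:11  h6:11  h7:1  h8:0  h9:0 → peak 14
K@4: h1:5  h2:5  h3:10  h4:14  h5:14  h6:11  h7:1  h8:0  h9:0 → peak 14
Best is K@1, peak 11.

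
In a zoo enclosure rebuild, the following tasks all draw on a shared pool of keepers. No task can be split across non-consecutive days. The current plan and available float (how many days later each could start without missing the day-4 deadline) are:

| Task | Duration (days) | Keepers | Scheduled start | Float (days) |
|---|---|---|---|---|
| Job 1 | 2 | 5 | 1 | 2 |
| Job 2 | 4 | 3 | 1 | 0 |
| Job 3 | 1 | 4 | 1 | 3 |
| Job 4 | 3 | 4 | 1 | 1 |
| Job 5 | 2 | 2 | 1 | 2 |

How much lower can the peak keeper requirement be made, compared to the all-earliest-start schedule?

Early-start peak: d1:18  d2:14  d3:7  d4:3 ⇒ 18.
Leveled (Job 1@1, Job 2@1, Job 3@1, Job 4@2, Job 5@3): d1:12  d2:12  d3:9  d4:9 ⇒ 12.
Reduction 18 − 12 = 6.

6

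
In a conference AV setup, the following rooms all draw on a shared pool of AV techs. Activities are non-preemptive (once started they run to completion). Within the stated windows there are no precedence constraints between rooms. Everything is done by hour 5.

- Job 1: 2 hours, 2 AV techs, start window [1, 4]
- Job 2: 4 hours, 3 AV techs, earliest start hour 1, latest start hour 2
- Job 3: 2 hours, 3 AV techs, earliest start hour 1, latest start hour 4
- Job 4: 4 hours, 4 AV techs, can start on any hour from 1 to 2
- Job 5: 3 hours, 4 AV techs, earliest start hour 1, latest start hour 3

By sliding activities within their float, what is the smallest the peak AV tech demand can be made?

Early-start (Job 1@1, Job 2@1, Job 3@1, Job 4@1, Job 5@1) gives peak 16: h1:16  h2:16  h3:11  h4:7  h5:0.
Shift Job 5→3.
Schedule Job 1@1, Job 2@1, Job 3@1, Job 4@1, Job 5@3: h1:12  h2:12  h3:11  h4:11  h5:4 — peak 12.

12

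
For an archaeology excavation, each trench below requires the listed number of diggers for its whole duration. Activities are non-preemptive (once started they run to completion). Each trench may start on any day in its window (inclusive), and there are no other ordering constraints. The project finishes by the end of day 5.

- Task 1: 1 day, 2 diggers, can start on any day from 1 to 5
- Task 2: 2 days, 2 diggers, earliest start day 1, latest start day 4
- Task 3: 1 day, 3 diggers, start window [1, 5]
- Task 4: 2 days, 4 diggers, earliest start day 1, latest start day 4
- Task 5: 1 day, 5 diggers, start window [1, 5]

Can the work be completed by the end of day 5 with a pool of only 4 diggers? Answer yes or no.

no

Total digger-days = 22; over 5 days the average is 22/5 > 4, so some day must exceed 4.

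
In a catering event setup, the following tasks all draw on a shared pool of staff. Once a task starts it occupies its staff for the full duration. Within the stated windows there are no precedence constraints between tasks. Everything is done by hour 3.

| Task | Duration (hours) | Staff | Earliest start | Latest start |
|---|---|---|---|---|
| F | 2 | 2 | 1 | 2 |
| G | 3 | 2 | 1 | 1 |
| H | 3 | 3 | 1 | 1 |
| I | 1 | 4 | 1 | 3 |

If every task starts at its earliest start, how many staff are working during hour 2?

At early start, hour 2 has: F, G, H.
Demand: 2 + 2 + 3 = 7.

7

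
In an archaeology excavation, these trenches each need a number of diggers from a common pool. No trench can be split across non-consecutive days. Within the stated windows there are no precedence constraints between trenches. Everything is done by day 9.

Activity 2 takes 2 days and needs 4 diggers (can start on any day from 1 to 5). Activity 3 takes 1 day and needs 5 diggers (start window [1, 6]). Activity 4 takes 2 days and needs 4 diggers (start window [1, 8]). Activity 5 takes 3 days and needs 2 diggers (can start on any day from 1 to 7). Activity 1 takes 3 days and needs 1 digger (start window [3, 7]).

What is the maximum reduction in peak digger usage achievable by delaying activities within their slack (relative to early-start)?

Early-start peak: d1:15  d2:10  d3:3  d4:1  d5:1  d6:0  d7:0  d8:0  d9:0 ⇒ 15.
Leveled (Activity 2@1, Activity 3@3, Activity 4@4, Activity 5@6, Activity 1@4): d1:4  d2:4  d3:5  d4:5  d5:5  d6:3  d7:2  d8:2  d9:0 ⇒ 5.
Reduction 15 − 5 = 10.

10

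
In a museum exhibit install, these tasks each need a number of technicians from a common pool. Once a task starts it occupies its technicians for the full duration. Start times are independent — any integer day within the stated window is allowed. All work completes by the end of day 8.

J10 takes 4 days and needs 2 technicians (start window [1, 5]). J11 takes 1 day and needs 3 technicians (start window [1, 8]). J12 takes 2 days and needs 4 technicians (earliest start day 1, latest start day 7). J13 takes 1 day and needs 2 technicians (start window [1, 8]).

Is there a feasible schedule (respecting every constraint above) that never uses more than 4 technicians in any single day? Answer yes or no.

yes

Schedule J10@1, J11@5, J12@6, J13@1: d1:4  d2:2  d3:2  d4:2  d5:3  d6:4  d7:4  d8:0 — peak 4 ≤ 4.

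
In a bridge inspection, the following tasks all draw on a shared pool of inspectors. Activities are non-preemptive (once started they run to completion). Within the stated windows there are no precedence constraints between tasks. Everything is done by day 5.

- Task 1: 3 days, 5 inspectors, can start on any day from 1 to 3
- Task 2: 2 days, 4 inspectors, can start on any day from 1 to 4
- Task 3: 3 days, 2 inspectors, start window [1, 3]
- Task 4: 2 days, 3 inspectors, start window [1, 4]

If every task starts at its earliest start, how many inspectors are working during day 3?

At early start, day 3 has: Task 1, Task 3.
Demand: 5 + 2 = 7.

7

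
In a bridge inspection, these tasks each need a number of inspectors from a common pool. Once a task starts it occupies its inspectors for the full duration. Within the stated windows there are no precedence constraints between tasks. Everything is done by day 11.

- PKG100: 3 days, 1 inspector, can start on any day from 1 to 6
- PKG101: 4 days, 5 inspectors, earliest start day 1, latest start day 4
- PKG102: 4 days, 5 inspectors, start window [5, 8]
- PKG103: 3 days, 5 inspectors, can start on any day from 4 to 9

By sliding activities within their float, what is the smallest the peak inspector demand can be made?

Early-start (PKG100@1, PKG101@1, PKG102@5, PKG103@4) gives peak 10: d1:6  d2:6  d3:6  d4:10  d5:10  d6:10  d7:5  d8:5  d9:0  d10:0  d11:0.
Shift PKG103→9.
Schedule PKG100@1, PKG101@1, PKG102@5, PKG103@9: d1:6  d2:6  d3:6  d4:5  d5:5  d6:5  d7:5  d8:5  d9:5  d10:5  d11:5 — peak 6.
Total inspector-days = 58 over 11 days ⇒ peak ≥ ⌈58/11⌉ = 6, so 6 is optimal.

6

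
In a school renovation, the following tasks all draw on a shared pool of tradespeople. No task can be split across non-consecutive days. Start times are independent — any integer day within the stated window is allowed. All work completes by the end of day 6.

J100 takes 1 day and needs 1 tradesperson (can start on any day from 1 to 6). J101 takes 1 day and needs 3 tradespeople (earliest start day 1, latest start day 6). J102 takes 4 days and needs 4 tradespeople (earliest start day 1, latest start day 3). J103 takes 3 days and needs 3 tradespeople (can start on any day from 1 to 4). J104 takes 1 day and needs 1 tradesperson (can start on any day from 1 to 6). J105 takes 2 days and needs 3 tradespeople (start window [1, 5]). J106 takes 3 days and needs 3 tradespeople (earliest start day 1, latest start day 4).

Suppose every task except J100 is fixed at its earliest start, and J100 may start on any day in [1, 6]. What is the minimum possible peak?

J100@1: d1:18  d2:13  d3:10  d4:4  d5:0  d6:0 → peak 18
J100@2: d1:17  d2:14  d3:10  d4:4  d5:0  d6:0 → peak 17
J100@3: d1:17  d2:13  d3:11  d4:4  d5:0  d6:0 → peak 17
J100@4: d1:17  d2:13  d3:10  d4:5  d5:0  d6:0 → peak 17
J100@5: d1:17  d2:13  d3:10  d4:4  d5:1  d6:0 → peak 17
J100@6: d1:17  d2:13  d3:10  d4:4  d5:0  d6:1 → peak 17
Best is J100@2, peak 17.

17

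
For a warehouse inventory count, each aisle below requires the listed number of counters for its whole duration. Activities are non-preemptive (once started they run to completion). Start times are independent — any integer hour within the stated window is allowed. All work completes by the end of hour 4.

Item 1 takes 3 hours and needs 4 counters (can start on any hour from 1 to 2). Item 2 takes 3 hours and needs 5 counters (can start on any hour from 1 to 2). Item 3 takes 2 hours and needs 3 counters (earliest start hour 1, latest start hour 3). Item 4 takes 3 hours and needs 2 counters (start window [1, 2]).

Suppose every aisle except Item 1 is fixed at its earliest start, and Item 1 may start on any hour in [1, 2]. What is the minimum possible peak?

14

Item 1@1: h1:14  h2:14  h3:11  h4:0 → peak 14
Item 1@2: h1:10  h2:14  h3:11  h4:4 → peak 14
Best is Item 1@1, peak 14.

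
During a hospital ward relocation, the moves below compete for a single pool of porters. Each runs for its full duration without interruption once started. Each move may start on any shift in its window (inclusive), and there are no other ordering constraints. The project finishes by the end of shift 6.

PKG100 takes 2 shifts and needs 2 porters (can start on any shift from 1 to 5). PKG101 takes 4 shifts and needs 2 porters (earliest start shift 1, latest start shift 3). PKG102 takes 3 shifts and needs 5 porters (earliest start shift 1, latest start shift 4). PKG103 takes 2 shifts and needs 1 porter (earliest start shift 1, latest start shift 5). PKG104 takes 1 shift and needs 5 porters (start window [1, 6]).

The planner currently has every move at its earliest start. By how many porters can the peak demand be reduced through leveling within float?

Early-start peak: s1:15  s2:10  s3:7  s4:2  s5:0  s6:0 ⇒ 15.
Leveled (PKG100@1, PKG101@1, PKG102@3, PKG103@1, PKG104@6): s1:5  s2:5  s3:7  s4:7  s5:5  s6:5 ⇒ 7.
Reduction 15 − 7 = 8.

8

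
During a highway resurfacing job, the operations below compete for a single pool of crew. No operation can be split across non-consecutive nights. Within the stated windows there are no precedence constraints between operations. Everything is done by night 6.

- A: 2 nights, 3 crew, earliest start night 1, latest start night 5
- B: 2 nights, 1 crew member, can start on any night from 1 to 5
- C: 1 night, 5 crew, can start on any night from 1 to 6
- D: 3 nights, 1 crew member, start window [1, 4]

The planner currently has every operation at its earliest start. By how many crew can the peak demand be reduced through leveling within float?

5

Early-start peak: n1:10  n2:5  n3:1  n4:0  n5:0  n6:0 ⇒ 10.
Leveled (A@1, B@1, C@3, D@4): n1:4  n2:4  n3:5  n4:1  n5:1  n6:1 ⇒ 5.
Reduction 10 − 5 = 5.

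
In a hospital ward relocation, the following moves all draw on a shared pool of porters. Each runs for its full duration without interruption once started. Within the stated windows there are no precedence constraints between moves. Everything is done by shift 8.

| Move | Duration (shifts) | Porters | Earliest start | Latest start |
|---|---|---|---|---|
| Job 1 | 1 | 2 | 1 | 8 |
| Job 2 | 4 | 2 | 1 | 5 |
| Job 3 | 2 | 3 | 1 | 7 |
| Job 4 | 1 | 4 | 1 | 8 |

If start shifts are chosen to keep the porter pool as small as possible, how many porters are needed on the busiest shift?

4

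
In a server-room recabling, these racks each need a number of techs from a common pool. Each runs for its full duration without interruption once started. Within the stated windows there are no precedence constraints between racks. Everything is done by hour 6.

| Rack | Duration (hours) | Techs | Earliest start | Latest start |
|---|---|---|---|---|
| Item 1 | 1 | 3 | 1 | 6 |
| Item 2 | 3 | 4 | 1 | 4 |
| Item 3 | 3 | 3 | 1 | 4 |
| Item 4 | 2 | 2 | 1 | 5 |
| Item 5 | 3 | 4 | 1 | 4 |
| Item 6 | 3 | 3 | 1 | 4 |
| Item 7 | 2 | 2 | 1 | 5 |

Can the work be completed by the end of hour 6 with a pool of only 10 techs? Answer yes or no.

Schedule Item 1@1, Item 2@1, Item 3@1, Item 4@2, Item 5@4, Item 6@4, Item 7@4: h1:10  h2:9  h3:9  h4:9  h5:9  h6:7 — peak 10 ≤ 10.

yes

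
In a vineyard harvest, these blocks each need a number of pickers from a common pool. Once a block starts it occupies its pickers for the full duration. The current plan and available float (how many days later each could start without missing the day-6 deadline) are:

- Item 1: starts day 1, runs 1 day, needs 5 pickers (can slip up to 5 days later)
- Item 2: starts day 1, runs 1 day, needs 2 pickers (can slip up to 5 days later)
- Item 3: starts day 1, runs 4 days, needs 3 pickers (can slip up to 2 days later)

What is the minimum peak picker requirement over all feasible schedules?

5

Early-start (Item 1@1, Item 2@1, Item 3@1) gives peak 10: d1:10  d2:3  d3:3  d4:3  d5:0  d6:0.
Shift Item 2→2, Item 3→2.
Schedule Item 1@1, Item 2@2, Item 3@2: d1:5  d2:5  d3:3  d4:3  d5:3  d6:0 — peak 5.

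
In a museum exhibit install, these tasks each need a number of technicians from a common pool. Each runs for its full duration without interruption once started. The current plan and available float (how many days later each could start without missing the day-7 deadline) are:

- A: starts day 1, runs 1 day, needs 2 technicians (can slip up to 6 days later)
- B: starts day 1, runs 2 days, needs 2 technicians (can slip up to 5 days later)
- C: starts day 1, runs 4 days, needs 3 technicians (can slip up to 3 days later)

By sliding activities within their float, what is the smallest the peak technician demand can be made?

3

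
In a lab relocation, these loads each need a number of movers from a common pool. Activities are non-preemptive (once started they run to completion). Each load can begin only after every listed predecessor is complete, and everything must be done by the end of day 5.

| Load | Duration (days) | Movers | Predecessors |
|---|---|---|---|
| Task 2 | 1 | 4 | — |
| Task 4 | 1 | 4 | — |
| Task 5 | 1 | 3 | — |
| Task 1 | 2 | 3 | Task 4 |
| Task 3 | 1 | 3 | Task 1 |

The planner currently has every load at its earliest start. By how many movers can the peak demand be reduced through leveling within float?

5

Early-start peak: d1:11  d2:3  d3:3  d4:3  d5:0 ⇒ 11.
Leveled (Task 2@1, Task 4@2, Task 5@3, Task 1@3, Task 3@5): d1:4  d2:4  d3:6  d4:3  d5:3 ⇒ 6.
Reduction 11 − 6 = 5.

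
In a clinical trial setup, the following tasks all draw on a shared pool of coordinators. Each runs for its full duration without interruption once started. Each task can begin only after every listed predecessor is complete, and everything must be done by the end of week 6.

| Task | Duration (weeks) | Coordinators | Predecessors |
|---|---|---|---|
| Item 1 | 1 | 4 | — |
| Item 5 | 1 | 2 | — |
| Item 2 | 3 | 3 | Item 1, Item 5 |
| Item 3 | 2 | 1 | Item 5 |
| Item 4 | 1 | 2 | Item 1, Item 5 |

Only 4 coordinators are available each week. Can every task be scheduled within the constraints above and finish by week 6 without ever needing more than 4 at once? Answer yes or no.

yes

Schedule Item 1@1, Item 5@2, Item 2@3, Item 3@3, Item 4@6: w1:4  w2:2  w3:4  w4:4  w5:3  w6:2 — peak 4 ≤ 4.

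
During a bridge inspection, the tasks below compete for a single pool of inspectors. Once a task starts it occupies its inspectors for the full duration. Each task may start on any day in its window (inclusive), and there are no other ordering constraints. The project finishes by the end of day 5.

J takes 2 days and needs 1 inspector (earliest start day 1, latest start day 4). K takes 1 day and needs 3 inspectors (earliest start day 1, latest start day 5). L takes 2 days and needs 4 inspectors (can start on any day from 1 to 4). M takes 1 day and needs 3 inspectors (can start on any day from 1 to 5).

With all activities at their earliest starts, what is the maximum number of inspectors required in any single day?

11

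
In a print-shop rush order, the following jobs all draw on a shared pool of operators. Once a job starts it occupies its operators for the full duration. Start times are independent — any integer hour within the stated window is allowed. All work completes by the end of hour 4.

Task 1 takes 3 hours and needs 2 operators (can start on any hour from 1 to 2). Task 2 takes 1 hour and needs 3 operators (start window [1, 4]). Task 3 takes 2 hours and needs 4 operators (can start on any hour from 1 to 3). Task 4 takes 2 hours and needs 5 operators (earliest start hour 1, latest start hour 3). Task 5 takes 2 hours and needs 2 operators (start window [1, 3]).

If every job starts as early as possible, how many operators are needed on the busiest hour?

16

Early-start schedule: Task 1@1, Task 2@1, Task 3@1, Task 4@1, Task 5@1.
Load per hour: hour 1: 16, hour 2: 13, hour 3: 2, hour 4: 0.
Peak is 16.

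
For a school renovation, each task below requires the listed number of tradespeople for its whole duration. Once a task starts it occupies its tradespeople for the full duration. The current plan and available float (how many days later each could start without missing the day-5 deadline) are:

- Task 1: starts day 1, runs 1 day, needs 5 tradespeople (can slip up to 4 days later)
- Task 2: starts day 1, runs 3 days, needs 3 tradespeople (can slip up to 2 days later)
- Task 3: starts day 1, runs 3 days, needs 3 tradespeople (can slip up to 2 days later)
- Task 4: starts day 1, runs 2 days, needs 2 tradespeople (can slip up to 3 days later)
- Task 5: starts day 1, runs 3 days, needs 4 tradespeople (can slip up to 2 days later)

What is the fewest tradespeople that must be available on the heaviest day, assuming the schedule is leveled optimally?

Early-start (Task 1@1, Task 2@1, Task 3@1, Task 4@1, Task 5@1) gives peak 17: d1:17  d2:12  d3:10  d4:0  d5:0.
Shift Task 3→2, Task 5→3.
Schedule Task 1@1, Task 2@1, Task 3@2, Task 4@1, Task 5@3: d1:10  d2:8  d3:10  d4:7  d5:4 — peak 10.

10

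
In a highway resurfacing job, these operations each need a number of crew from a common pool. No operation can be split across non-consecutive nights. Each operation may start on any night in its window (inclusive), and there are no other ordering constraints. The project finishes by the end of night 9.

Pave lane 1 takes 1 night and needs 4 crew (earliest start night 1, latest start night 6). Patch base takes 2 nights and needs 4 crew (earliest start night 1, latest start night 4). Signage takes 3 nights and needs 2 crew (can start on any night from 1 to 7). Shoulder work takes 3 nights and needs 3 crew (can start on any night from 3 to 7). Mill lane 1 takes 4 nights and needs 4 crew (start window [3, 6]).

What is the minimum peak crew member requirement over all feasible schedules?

7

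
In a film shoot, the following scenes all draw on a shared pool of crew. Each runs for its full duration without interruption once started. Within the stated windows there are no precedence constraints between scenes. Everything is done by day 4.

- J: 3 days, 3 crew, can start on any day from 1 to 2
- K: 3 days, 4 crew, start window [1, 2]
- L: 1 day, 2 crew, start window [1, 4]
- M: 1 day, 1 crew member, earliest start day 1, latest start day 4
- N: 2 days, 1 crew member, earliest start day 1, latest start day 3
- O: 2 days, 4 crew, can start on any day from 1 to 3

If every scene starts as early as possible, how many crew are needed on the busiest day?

Early-start schedule: J@1, K@1, L@1, M@1, N@1, O@1.
Load per day: day 1: 15, day 2: 12, day 3: 7, day 4: 0.
Peak is 15.

15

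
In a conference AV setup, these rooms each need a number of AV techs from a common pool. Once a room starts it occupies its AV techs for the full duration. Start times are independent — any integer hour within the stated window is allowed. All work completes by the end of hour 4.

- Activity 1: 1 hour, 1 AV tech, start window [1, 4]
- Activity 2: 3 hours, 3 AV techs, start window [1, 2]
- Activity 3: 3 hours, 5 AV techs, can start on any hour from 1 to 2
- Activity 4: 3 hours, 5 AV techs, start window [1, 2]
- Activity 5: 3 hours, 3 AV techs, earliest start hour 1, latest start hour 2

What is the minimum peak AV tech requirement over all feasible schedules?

Early-start (Activity 1@1, Activity 2@1, Activity 3@1, Activity 4@1, Activity 5@1) gives peak 17: h1:17  h2:16  h3:16  h4:0.
Shift Activity 5→2.
Schedule Activity 1@1, Activity 2@1, Activity 3@1, Activity 4@1, Activity 5@2: h1:14  h2:16  h3:16  h4:3 — peak 16.

16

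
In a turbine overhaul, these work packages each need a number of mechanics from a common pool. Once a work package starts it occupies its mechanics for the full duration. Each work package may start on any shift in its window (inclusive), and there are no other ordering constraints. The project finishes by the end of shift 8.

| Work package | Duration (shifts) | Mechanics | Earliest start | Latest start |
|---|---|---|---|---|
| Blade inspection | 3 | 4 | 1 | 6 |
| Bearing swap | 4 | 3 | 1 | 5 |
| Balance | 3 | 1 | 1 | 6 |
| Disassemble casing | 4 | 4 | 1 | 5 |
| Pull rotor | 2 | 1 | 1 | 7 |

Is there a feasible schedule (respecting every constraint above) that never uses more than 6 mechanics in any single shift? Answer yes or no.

The minimum achievable peak is 7; 6 < 7, so no feasible schedule stays within the cap.

no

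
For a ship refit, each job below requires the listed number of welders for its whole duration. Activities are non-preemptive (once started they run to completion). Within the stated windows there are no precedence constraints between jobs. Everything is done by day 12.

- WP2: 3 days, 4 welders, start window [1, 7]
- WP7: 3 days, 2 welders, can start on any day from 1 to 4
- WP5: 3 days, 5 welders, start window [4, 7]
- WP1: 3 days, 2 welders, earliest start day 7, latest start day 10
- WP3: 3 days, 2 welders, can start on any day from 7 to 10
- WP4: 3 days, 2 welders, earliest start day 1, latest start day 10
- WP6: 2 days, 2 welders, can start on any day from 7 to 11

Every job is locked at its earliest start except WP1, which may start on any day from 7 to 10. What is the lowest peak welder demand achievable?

8

WP1@7: d1:8  d2:8  d3:8  d4:5  d5:5  d6:5  d7:6  d8:6  d9:4  d10:0  d11:0  d12:0 → peak 8
WP1@8: d1:8  d2:8  d3:8  d4:5  d5:5  d6:5  d7:4  d8:6  d9:4  d10:2  d11:0  d12:0 → peak 8
WP1@9: d1:8  d2:8  d3:8  d4:5  d5:5  d6:5  d7:4  d8:4  d9:4  d10:2  d11:2  d12:0 → peak 8
WP1@10: d1:8  d2:8  d3:8  d4:5  d5:5  d6:5  d7:4  d8:4  d9:2  d10:2  d11:2  d12:2 → peak 8
Best is WP1@7, peak 8.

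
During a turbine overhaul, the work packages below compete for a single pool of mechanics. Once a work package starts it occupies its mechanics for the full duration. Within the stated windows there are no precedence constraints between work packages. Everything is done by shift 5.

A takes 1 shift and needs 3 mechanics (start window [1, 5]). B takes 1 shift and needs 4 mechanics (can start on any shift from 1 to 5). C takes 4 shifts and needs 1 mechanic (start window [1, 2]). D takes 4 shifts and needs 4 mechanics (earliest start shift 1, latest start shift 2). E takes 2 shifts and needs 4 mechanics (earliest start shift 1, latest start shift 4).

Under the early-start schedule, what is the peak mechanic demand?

Early-start schedule: A@1, B@1, C@1, D@1, E@1.
Load per shift: shift 1: 16, shift 2: 9, shift 3: 5, shift 4: 5, shift 5: 0.
Peak is 16.

16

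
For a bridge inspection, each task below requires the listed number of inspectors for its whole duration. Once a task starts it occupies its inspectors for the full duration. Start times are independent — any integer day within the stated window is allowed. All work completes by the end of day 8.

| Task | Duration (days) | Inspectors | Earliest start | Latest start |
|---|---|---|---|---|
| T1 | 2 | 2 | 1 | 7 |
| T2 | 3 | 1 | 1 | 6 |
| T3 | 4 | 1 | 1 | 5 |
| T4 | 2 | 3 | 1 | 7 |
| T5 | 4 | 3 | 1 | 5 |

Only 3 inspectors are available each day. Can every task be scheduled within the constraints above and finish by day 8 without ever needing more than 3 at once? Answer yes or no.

Total inspector-days = 29; over 8 days the average is 29/8 > 3, so some day must exceed 3.

no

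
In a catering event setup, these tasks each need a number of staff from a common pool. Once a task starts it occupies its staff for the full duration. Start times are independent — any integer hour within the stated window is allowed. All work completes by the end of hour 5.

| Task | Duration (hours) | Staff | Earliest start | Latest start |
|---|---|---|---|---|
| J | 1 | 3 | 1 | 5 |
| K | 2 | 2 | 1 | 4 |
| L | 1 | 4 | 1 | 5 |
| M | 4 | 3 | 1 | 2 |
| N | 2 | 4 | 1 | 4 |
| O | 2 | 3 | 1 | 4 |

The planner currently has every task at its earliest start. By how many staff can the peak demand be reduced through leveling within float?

Early-start peak: h1:19  h2:12  h3:3  h4:3  h5:0 ⇒ 19.
Leveled (J@1, K@1, L@3, M@2, N@4, O@1): h1:8  h2:8  h3:7  h4:7  h5:7 ⇒ 8.
Reduction 19 − 8 = 11.

11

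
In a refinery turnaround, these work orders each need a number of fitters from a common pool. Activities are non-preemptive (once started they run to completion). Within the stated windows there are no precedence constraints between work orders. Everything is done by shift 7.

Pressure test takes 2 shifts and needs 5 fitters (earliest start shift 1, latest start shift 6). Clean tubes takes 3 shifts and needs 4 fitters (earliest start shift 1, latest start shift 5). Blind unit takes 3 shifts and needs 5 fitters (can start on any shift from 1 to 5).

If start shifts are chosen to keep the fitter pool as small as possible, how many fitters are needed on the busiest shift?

Early-start (Pressure test@1, Clean tubes@1, Blind unit@1) gives peak 14: s1:14  s2:14  s3:9  s4:0  s5:0  s6:0  s7:0.
Shift Blind unit→3.
Schedule Pressure test@1, Clean tubes@1, Blind unit@3: s1:9  s2:9  s3:9  s4:5  s5:5  s6:0  s7:0 — peak 9.

9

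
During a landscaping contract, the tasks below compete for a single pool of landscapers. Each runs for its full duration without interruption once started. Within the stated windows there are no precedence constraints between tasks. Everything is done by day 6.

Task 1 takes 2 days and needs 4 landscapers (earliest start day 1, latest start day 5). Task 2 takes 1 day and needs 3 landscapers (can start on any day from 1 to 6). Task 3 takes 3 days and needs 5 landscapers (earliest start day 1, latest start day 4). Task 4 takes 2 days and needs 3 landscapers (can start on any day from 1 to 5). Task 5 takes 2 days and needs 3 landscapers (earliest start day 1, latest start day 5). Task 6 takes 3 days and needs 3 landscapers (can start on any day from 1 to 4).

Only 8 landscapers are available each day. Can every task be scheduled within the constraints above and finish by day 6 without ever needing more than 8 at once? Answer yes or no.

no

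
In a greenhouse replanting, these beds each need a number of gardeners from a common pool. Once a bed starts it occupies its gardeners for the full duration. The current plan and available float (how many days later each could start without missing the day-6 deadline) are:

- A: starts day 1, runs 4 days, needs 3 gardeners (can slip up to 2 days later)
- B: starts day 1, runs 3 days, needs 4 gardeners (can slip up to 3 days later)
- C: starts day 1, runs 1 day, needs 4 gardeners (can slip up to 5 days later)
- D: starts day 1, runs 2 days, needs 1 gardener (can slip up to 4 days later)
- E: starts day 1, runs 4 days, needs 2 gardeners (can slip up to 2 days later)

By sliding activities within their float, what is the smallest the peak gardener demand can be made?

Early-start (A@1, B@1, C@1, D@1, E@1) gives peak 14: d1:14  d2:10  d3:9  d4:5  d5:0  d6:0.
Shift C→4, E→3.
Schedule A@1, B@1, C@4, D@1, E@3: d1:8  d2:8  d3:9  d4:9  d5:2  d6:2 — peak 9.

9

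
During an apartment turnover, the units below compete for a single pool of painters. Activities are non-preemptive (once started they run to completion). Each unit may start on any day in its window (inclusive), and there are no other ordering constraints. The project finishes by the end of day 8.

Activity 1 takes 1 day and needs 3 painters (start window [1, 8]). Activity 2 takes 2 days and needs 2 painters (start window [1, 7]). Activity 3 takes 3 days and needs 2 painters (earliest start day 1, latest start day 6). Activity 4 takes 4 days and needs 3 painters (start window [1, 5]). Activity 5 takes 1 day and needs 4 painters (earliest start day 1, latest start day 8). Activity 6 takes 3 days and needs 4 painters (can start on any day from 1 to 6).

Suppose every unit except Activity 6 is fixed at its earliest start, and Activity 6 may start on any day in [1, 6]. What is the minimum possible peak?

14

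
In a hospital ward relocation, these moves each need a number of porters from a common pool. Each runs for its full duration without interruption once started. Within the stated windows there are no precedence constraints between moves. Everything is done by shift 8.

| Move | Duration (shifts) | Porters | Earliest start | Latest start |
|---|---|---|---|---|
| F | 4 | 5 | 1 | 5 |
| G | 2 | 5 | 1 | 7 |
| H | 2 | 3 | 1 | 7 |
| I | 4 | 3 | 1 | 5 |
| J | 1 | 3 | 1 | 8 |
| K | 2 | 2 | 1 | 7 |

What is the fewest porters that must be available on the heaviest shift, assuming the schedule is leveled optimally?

8

Early-start (F@1, G@1, H@1, I@1, J@1, K@1) gives peak 21: s1:21  s2:18  s3:8  s4:8  s5:0  s6:0  s7:0  s8:0.
Shift G→5, I→3, J→7, K→7.
Schedule F@1, G@5, H@1, I@3, J@7, K@7: s1:8  s2:8  s3:8  s4:8  s5:8  s6:8  s7:5  s8:2 — peak 8.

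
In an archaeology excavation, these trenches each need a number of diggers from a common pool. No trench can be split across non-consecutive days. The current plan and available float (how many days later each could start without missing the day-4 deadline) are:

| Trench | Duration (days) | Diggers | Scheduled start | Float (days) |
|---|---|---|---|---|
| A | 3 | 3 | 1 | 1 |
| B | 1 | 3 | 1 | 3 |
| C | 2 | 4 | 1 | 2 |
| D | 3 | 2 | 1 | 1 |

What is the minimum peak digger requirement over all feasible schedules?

9

Early-start (A@1, B@1, C@1, D@1) gives peak 12: d1:12  d2:9  d3:5  d4:0.
Shift C→2.
Schedule A@1, B@1, C@2, D@1: d1:8  d2:9  d3:9  d4:0 — peak 9.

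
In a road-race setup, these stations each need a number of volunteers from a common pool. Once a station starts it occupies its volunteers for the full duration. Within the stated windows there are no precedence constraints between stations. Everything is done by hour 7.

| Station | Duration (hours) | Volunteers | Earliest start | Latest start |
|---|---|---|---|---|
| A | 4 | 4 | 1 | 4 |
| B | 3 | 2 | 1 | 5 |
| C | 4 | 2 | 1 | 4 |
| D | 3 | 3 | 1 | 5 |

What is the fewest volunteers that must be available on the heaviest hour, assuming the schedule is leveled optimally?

6

Early-start (A@1, B@1, C@1, D@1) gives peak 11: h1:11  h2:11  h3:11  h4:6  h5:0  h6:0  h7:0.
Shift C→4, D→5.
Schedule A@1, B@1, C@4, D@5: h1:6  h2:6  h3:6  h4:6  h5:5  h6:5  h7:5 — peak 6.
Total volunteer-hours = 39 over 7 hours ⇒ peak ≥ ⌈39/7⌉ = 6, so 6 is optimal.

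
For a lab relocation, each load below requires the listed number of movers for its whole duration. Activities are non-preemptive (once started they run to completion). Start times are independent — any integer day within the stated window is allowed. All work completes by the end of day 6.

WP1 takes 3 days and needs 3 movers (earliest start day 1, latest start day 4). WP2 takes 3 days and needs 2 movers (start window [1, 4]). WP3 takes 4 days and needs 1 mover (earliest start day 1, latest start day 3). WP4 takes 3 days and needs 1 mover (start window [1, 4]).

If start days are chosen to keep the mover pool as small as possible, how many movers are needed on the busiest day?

4

Early-start (WP1@1, WP2@1, WP3@1, WP4@1) gives peak 7: d1:7  d2:7  d3:7  d4:1  d5:0  d6:0.
Shift WP2→4, WP4→4.
Schedule WP1@1, WP2@4, WP3@1, WP4@4: d1:4  d2:4  d3:4  d4:4  d5:3  d6:3 — peak 4.
Total mover-days = 22 over 6 days ⇒ peak ≥ ⌈22/6⌉ = 4, so 4 is optimal.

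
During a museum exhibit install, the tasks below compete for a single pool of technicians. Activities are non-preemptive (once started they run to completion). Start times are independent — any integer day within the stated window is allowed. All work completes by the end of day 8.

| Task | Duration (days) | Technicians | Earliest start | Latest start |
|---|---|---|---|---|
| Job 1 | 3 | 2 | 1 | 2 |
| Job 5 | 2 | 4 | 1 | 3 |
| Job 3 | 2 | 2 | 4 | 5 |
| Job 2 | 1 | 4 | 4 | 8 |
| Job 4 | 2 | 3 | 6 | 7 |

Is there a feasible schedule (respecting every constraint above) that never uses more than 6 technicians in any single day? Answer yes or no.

Schedule Job 1@1, Job 5@1, Job 3@4, Job 2@4, Job 4@6: d1:6  d2:6  d3:2  d4:6  d5:2  d6:3  d7:3  d8:0 — peak 6 ≤ 6.

yes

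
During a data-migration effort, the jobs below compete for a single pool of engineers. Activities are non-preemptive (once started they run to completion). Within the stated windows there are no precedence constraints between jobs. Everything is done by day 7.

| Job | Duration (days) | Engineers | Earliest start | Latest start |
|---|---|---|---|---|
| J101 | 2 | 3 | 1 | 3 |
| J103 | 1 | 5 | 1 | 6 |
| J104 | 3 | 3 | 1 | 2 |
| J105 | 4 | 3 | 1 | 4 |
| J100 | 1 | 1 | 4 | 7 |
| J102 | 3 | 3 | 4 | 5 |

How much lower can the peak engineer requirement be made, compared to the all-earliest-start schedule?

Early-start peak: d1:14  d2:9  d3:6  d4:7  d5:3  d6:3  d7:0 ⇒ 14.
Leveled (J101@2, J103@1, J104@2, J105@4, J100@4, J102@5): d1:5  d2:6  d3:6  d4:7  d5:6  d6:6  d7:6 ⇒ 7.
Reduction 14 − 7 = 7.

7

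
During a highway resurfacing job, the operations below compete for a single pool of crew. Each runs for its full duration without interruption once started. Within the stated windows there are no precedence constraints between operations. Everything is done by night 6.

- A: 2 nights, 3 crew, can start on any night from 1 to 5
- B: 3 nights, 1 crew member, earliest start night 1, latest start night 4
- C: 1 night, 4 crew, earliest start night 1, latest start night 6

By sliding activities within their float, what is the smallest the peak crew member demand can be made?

4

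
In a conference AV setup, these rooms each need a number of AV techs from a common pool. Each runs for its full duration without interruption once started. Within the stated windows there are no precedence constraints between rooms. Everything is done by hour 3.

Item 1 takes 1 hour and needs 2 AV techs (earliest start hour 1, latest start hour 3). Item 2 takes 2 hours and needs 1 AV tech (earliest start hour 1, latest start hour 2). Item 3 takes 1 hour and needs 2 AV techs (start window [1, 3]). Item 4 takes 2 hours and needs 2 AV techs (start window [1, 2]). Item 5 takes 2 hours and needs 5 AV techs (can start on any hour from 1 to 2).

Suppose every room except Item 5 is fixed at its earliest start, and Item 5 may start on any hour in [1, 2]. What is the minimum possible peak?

Item 5@1: h1:12  h2:8  h3:0 → peak 12
Item 5@2: h1:7  h2:8  h3:5 → peak 8
Best is Item 5@2, peak 8.

8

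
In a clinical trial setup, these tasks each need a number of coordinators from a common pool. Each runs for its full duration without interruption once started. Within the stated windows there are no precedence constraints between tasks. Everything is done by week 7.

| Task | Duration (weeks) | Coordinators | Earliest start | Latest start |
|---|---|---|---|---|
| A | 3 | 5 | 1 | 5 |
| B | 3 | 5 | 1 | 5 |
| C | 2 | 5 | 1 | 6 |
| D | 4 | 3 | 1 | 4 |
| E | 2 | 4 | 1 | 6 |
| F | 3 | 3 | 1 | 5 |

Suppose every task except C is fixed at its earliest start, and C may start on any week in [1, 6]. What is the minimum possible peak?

20

C@1: w1:25  w2:25  w3:16  w4:3  w5:0  w6:0  w7:0 → peak 25
C@2: w1:20  w2:25  w3:21  w4:3  w5:0  w6:0  w7:0 → peak 25
C@3: w1:20  w2:20  w3:21  w4:8  w5:0  w6:0  w7:0 → peak 21
C@4: w1:20  w2:20  w3:16  w4:8  w5:5  w6:0  w7:0 → peak 20
C@5: w1:20  w2:20  w3:16  w4:3  w5:5  w6:5  w7:0 → peak 20
C@6: w1:20  w2:20  w3:16  w4:3  w5:0  w6:5  w7:5 → peak 20
Best is C@4, peak 20.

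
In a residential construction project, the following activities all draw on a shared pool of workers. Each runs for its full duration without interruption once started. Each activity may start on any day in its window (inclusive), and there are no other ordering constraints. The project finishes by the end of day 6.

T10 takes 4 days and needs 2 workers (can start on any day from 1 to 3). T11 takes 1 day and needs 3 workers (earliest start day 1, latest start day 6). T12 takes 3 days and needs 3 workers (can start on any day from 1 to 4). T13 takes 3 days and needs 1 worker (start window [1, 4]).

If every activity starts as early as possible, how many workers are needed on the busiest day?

Early-start schedule: T10@1, T11@1, T12@1, T13@1.
Load per day: day 1: 9, day 2: 6, day 3: 6, day 4: 2, day 5: 0, day 6: 0.
Peak is 9.

9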